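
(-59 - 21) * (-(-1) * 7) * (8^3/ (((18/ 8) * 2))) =-573440/ 9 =-63715.56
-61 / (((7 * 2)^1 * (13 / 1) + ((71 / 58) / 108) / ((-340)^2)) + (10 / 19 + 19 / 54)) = -839253225600 / 2516083478149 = -0.33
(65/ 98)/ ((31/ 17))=1105/ 3038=0.36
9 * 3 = 27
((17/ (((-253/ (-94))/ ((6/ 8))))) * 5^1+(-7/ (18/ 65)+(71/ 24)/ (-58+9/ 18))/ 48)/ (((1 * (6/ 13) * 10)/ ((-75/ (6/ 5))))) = -3290410955/ 10492416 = -313.60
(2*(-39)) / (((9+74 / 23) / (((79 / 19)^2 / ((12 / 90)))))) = -83972655 / 101441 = -827.80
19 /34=0.56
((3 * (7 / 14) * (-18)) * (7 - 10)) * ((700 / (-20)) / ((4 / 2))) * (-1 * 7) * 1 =19845 / 2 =9922.50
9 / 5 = 1.80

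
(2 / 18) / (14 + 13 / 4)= 4 / 621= 0.01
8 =8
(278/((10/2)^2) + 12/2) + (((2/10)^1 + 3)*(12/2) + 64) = 2508/25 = 100.32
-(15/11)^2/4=-0.46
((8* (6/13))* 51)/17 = 144/13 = 11.08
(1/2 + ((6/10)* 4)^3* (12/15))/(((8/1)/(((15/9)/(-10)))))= -14449/60000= -0.24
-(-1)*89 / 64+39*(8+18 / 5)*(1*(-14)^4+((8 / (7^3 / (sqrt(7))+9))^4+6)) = 27208272233382592174951597 / 1565302812087475520-17250805039104*sqrt(7) / 24457856438866805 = 17382114.20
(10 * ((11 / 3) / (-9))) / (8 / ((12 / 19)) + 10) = -55 / 306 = -0.18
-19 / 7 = -2.71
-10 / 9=-1.11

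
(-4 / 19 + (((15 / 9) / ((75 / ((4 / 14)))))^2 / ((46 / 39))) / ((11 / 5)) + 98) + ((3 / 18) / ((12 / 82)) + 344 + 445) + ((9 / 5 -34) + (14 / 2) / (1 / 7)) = 115075315637 / 127193220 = 904.73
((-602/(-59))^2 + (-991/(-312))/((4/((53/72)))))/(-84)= -32747006387/26274253824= -1.25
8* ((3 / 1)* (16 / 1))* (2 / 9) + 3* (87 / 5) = 2063 / 15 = 137.53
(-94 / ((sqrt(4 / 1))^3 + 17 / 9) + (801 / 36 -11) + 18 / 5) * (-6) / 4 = -28539 / 3560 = -8.02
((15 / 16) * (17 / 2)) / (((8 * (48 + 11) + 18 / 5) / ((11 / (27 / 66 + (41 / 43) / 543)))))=3602166975 / 8029764064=0.45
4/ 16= 1/ 4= 0.25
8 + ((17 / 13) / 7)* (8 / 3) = 2320 / 273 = 8.50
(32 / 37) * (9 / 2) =144 / 37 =3.89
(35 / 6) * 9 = 105 / 2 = 52.50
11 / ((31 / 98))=1078 / 31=34.77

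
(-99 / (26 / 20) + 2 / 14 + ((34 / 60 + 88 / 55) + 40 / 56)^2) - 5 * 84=-11184191 / 22932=-487.71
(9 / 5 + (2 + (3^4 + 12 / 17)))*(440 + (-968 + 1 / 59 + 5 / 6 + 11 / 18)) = -2032074656 / 45135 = -45022.15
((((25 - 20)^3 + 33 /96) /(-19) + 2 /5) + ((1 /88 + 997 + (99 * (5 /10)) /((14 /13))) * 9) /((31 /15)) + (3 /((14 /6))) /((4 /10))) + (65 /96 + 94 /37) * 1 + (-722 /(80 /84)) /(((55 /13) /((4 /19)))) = 9070594885853 /2013673200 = 4504.50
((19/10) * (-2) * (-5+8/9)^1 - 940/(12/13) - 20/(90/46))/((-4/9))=22791/10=2279.10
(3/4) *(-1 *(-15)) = 45/4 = 11.25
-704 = -704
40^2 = 1600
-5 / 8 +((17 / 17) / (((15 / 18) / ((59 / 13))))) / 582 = -31053 / 50440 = -0.62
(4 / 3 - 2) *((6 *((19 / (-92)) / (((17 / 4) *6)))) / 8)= 19 / 4692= 0.00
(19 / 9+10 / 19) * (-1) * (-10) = 4510 / 171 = 26.37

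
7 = 7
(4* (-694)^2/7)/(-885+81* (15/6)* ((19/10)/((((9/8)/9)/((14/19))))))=199.00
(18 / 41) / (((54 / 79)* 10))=0.06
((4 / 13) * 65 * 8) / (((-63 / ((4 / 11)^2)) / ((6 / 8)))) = -640 / 2541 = -0.25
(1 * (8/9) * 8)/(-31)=-64/279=-0.23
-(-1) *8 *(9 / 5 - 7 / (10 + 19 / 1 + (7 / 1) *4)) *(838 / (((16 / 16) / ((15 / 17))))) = 3204512 / 323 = 9921.09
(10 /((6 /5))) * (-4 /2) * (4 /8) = -25 /3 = -8.33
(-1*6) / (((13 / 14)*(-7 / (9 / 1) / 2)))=216 / 13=16.62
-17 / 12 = -1.42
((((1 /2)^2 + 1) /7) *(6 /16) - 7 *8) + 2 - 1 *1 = -12305 /224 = -54.93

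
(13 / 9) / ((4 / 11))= 143 / 36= 3.97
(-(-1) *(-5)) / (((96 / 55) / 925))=-254375 / 96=-2649.74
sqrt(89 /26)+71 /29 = sqrt(2314) /26+71 /29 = 4.30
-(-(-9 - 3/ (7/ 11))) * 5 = -480/ 7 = -68.57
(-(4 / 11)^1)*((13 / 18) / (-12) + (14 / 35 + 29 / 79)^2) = -17802419 / 92678850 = -0.19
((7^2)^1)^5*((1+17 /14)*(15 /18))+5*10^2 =6254815085 /12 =521234590.42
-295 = -295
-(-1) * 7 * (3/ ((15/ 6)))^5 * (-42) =-2286144/ 3125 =-731.57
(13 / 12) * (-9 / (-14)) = 39 / 56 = 0.70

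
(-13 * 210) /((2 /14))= -19110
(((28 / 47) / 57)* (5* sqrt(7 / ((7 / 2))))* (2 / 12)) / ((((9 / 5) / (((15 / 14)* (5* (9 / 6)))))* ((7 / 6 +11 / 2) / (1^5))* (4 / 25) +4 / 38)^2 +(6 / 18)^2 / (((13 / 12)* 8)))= 0.09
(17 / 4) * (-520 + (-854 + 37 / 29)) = -5834.08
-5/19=-0.26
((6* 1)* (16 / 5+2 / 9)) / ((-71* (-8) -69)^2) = 308 / 3735015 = 0.00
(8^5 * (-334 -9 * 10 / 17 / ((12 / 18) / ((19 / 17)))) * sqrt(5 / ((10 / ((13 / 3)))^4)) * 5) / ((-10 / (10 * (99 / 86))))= 754524852224 * sqrt(5) / 62135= 27153276.90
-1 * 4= -4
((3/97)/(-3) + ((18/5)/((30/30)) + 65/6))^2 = 1761564841/8468100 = 208.02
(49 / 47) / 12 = 0.09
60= 60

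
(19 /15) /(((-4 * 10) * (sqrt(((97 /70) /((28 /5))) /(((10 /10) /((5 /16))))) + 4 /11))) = -0.05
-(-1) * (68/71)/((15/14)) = 952/1065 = 0.89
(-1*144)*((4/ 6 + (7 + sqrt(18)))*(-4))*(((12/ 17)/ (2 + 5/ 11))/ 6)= 1408*sqrt(2)/ 17 + 32384/ 153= 328.79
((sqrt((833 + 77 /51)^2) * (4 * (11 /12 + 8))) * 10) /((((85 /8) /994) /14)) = 1013957611520 /2601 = 389833760.68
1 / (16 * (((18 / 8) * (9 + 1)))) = 1 / 360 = 0.00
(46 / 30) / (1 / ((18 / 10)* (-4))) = -276 / 25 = -11.04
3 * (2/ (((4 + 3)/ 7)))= 6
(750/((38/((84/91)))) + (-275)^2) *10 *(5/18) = 467096875/2223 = 210120.05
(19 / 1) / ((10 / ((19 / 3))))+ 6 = 541 / 30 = 18.03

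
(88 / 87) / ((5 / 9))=264 / 145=1.82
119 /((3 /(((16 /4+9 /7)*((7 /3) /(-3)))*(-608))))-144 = 2673136 /27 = 99005.04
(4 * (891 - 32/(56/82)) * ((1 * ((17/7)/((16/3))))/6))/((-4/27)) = -2712231/1568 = -1729.74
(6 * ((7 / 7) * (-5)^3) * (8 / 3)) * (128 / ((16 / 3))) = -48000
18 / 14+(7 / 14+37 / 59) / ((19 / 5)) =1307 / 826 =1.58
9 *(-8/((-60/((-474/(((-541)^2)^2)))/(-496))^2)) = -27636945408/183450174637842693828025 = -0.00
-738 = -738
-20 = -20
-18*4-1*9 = -81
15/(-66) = -5/22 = -0.23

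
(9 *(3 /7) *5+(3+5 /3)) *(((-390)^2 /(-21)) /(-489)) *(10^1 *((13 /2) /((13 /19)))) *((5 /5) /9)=807566500 /215649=3744.82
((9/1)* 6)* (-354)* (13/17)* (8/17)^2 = -15904512/4913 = -3237.23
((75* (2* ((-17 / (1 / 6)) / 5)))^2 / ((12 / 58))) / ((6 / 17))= 128229300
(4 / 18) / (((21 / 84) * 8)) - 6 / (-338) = 196 / 1521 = 0.13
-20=-20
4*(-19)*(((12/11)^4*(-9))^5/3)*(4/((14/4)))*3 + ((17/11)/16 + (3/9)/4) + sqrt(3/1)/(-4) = 6606665024355794640749465574331/226043998297340163091536 - sqrt(3)/4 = 29227340.59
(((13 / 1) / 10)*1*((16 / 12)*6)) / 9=52 / 45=1.16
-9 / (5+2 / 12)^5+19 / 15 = 542904109 / 429437265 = 1.26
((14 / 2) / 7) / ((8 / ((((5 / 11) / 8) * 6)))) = 15 / 352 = 0.04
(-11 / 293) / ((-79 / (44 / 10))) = 0.00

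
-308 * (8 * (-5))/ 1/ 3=12320/ 3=4106.67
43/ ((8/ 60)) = 645/ 2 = 322.50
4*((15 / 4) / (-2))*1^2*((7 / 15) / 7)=-1 / 2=-0.50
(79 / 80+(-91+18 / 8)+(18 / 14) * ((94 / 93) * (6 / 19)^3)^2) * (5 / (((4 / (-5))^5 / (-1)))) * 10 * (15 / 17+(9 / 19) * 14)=-84260758191362818265625 / 837404903016865792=-100621.29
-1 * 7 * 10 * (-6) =420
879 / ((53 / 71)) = 62409 / 53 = 1177.53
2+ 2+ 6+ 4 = 14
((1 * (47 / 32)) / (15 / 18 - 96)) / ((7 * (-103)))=141 / 6587056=0.00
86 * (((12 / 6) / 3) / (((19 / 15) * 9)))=860 / 171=5.03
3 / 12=1 / 4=0.25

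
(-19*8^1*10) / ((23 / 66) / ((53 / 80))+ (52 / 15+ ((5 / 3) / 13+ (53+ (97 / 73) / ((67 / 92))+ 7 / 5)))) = -281723556400 / 11184696239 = -25.19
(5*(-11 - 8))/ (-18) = 95/ 18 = 5.28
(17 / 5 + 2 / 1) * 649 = 17523 / 5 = 3504.60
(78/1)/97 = 78/97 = 0.80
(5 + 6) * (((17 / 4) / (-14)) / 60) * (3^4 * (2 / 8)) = -5049 / 4480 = -1.13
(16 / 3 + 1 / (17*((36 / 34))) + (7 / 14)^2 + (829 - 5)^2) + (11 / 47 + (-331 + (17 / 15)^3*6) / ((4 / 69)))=71214459859 / 105750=673422.79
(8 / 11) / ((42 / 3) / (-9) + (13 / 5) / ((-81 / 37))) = -3240 / 12221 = -0.27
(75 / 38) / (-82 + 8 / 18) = -675 / 27892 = -0.02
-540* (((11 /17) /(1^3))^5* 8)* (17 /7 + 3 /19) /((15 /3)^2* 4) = -11966733504 /944204905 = -12.67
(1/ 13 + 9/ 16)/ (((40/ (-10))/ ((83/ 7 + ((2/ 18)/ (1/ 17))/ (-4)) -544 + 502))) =146585/ 29952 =4.89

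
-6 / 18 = -1 / 3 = -0.33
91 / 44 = 2.07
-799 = -799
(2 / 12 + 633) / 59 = 3799 / 354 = 10.73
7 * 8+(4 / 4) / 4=225 / 4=56.25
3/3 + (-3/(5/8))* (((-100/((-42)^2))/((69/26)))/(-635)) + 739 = 953238932/1288161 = 740.00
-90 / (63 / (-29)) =290 / 7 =41.43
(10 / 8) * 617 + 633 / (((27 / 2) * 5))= 140513 / 180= 780.63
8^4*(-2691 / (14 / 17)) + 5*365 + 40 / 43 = -4028114203 / 301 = -13382439.21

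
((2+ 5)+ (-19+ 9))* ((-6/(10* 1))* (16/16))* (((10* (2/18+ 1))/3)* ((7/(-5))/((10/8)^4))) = -7168/1875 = -3.82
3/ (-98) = -3/ 98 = -0.03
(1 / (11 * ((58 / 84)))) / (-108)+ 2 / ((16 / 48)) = 6.00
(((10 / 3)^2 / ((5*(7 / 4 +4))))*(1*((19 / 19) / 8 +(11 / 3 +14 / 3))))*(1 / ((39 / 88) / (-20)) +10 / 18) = -10586450 / 72657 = -145.70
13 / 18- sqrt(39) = 13 / 18- sqrt(39) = -5.52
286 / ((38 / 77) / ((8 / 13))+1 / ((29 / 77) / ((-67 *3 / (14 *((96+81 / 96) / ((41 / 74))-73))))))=669.09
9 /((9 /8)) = 8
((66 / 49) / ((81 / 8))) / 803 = 16 / 96579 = 0.00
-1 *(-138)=138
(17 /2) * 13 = 221 /2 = 110.50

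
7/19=0.37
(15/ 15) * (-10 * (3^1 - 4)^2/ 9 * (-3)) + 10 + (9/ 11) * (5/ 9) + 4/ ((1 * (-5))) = 12.99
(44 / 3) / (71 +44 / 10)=220 / 1131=0.19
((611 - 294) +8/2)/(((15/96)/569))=5844768/5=1168953.60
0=0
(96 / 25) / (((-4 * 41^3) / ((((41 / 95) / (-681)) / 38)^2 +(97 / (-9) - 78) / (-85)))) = -12624784324282 / 867798630500791875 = -0.00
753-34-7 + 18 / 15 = 3566 / 5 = 713.20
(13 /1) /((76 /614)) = 3991 /38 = 105.03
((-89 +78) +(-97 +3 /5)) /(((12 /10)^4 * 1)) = -22375 /432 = -51.79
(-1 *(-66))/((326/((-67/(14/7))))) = -2211/326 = -6.78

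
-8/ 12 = -2/ 3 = -0.67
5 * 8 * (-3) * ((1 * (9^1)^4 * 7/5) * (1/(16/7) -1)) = 1240029/2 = 620014.50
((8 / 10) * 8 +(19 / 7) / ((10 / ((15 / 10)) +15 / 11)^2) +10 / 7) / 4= 3869021 / 1966300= 1.97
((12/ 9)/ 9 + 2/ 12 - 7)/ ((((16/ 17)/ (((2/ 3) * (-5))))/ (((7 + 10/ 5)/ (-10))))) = -6137/ 288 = -21.31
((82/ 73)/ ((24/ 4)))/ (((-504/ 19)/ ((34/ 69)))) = -13243/ 3807972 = -0.00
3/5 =0.60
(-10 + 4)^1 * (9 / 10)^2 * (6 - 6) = 0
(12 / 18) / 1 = 2 / 3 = 0.67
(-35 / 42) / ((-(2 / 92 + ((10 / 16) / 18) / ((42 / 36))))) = 3220 / 199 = 16.18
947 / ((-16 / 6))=-2841 / 8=-355.12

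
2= 2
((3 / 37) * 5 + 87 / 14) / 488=3429 / 252784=0.01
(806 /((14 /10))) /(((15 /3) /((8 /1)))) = 6448 /7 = 921.14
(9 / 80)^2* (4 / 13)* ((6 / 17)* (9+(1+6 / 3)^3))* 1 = 2187 / 44200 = 0.05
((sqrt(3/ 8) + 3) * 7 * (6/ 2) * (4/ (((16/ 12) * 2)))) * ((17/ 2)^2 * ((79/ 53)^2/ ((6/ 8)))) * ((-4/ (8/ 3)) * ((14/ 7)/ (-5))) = 113629887 * sqrt(6)/ 112360 + 340889661/ 28090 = 14612.80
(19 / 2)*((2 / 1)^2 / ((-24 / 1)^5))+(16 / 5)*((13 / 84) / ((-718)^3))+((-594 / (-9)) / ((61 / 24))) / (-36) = -283682897178088291 / 393285050148372480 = -0.72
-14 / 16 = -7 / 8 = -0.88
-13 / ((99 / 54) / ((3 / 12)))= -39 / 22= -1.77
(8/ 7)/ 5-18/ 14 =-37/ 35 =-1.06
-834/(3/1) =-278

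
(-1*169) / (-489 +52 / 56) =2366 / 6833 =0.35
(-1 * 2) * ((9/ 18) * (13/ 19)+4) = -165/ 19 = -8.68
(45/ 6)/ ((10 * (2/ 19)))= 57/ 8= 7.12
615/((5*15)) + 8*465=18641/5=3728.20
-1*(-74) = 74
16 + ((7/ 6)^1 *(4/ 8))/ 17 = 3271/ 204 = 16.03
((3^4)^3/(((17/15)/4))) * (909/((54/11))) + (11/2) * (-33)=11808612849/34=347312142.62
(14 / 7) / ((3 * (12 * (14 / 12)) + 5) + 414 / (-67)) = 134 / 2735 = 0.05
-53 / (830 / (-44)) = 1166 / 415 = 2.81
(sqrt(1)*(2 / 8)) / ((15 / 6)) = 1 / 10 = 0.10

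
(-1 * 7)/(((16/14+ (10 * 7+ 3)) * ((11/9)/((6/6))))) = -147/1903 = -0.08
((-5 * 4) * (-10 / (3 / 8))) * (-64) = -102400 / 3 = -34133.33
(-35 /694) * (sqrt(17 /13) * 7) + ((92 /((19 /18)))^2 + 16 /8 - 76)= 2715622 /361 - 245 * sqrt(221) /9022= 7522.09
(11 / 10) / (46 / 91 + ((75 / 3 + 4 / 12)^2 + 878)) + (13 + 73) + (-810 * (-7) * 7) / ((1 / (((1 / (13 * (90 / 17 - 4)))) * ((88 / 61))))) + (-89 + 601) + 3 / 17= 4001.61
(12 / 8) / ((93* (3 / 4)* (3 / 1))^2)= 8 / 233523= 0.00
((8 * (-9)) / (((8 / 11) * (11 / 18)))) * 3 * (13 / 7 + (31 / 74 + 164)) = -20929833 / 259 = -80810.17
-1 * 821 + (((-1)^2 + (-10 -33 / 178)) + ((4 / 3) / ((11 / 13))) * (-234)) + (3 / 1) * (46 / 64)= -37491985 / 31328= -1196.76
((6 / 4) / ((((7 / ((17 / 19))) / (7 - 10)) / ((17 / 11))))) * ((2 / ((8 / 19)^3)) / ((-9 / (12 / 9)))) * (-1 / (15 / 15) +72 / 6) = 104329 / 2688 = 38.81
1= 1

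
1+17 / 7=24 / 7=3.43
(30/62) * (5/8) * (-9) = -675/248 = -2.72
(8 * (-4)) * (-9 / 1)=288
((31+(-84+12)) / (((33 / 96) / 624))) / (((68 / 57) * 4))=-2916576 / 187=-15596.66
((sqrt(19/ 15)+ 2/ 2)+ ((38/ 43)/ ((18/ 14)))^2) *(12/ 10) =2 *sqrt(285)/ 25+ 88210/ 49923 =3.12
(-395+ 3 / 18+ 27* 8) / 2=-1073 / 12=-89.42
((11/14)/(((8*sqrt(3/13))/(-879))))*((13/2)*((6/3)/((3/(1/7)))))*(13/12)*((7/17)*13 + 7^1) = -2723435*sqrt(39)/11424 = -1488.78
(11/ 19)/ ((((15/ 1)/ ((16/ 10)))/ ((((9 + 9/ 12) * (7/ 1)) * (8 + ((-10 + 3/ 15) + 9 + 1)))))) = 82082/ 2375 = 34.56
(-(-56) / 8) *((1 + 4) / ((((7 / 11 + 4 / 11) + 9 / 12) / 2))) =40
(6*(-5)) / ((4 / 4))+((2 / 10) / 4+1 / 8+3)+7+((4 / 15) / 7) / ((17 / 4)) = -282973 / 14280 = -19.82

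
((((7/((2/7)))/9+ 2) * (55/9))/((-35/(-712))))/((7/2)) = 665720/3969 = 167.73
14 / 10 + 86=437 / 5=87.40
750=750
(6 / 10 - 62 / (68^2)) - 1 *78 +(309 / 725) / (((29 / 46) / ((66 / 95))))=-76.94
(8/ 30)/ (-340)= -1/ 1275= -0.00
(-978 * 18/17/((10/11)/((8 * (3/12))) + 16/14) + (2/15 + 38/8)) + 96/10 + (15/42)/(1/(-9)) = -186472219/292740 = -636.99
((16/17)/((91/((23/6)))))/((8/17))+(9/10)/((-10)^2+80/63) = 1622191/17417400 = 0.09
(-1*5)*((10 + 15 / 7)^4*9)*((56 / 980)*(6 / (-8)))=1409416875 / 33614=41929.46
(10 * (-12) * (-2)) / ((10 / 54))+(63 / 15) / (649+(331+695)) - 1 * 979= 2654896 / 8375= 317.00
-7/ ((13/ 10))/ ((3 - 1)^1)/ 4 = -35/ 52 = -0.67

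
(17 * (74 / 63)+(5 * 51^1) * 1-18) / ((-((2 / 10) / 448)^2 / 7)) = -81229926400 / 9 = -9025547377.78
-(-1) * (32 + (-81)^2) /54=6593 /54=122.09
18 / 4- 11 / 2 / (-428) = 3863 / 856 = 4.51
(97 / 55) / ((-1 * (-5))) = 97 / 275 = 0.35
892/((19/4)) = 3568/19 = 187.79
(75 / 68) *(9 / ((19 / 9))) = 6075 / 1292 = 4.70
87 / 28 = 3.11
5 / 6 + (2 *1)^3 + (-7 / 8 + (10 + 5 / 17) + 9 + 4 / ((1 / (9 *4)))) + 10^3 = 477871 / 408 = 1171.25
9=9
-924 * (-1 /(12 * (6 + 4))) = 77 /10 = 7.70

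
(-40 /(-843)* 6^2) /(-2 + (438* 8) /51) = 1360 /53109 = 0.03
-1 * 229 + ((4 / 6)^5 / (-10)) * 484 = -285979 / 1215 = -235.37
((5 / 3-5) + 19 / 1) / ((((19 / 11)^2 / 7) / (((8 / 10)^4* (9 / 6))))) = 5095552 / 225625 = 22.58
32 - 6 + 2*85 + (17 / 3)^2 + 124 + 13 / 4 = 12793 / 36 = 355.36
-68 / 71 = -0.96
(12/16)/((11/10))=15/22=0.68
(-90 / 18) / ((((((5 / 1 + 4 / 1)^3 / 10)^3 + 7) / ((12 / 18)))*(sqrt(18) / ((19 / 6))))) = -47500*sqrt(2) / 10460542203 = -0.00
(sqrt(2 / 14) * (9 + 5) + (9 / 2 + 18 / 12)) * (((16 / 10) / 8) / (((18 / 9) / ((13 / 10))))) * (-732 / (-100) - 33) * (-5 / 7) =4173 * sqrt(7) / 875 + 12519 / 875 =26.93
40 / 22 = 20 / 11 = 1.82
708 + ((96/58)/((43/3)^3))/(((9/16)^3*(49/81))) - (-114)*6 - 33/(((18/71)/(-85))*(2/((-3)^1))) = -6871068668903/451917788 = -15204.24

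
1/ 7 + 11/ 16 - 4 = -355/ 112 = -3.17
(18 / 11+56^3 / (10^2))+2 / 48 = 11601731 / 6600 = 1757.84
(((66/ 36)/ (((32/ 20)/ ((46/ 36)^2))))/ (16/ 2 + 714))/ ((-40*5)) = -5819/ 449141760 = -0.00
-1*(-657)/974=0.67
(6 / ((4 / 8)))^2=144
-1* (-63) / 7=9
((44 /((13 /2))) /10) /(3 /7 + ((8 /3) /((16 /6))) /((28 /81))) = 1232 /6045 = 0.20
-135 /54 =-5 /2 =-2.50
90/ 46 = 45/ 23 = 1.96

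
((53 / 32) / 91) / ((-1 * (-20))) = 53 / 58240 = 0.00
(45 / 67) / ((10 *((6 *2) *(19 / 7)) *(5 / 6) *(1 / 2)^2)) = 63 / 6365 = 0.01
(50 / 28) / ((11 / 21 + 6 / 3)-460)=-75 / 19214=-0.00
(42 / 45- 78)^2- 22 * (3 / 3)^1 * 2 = 1326436 / 225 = 5895.27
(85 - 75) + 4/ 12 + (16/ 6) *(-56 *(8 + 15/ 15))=-4001/ 3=-1333.67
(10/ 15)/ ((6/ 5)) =5/ 9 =0.56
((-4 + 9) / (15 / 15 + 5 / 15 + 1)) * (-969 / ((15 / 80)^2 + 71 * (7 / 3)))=-11162880 / 890813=-12.53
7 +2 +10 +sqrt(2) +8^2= sqrt(2) +83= 84.41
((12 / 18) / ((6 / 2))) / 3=2 / 27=0.07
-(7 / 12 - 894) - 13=10565 / 12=880.42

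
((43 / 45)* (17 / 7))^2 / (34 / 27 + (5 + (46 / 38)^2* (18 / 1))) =192904321 / 1169028525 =0.17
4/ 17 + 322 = 5478/ 17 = 322.24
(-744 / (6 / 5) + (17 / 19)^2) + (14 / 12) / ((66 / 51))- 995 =-76876873 / 47652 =-1613.30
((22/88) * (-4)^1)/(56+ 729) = -1/785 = -0.00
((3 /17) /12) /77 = 1 /5236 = 0.00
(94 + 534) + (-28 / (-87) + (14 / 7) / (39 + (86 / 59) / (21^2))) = 55479030434 / 88289949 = 628.37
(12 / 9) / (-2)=-2 / 3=-0.67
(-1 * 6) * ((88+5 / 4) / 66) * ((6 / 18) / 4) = -119 / 176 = -0.68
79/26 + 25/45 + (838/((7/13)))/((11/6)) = 15359933/18018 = 852.48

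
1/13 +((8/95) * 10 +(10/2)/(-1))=-1008/247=-4.08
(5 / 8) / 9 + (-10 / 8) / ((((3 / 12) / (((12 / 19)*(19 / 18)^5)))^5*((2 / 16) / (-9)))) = 187950232017693562674642035 / 5252111478312593242032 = 35785.65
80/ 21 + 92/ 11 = 2812/ 231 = 12.17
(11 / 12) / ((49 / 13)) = 143 / 588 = 0.24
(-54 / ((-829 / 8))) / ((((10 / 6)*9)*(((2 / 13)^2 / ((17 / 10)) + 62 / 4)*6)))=137904 / 369497735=0.00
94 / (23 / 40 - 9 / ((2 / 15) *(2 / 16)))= -3760 / 21577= -0.17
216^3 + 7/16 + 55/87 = 14028154321/1392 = 10077697.07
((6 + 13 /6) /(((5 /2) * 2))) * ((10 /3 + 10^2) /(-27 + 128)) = 1519 /909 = 1.67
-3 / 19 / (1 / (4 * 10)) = -120 / 19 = -6.32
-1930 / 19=-101.58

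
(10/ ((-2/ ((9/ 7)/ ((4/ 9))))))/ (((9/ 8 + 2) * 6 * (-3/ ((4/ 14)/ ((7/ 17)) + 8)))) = 3834/ 1715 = 2.24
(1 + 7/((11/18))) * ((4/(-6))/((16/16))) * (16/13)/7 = -4384/3003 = -1.46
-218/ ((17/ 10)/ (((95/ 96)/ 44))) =-51775/ 17952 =-2.88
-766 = -766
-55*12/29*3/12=-5.69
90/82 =45/41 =1.10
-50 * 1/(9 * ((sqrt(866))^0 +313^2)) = -5/88173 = -0.00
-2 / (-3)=2 / 3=0.67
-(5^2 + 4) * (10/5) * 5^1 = -290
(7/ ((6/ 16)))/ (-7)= -8/ 3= -2.67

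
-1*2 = -2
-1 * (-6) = 6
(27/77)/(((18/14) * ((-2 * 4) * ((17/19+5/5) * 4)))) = -19/4224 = -0.00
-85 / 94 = -0.90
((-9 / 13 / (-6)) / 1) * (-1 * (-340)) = 510 / 13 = 39.23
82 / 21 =3.90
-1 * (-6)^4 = -1296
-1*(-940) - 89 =851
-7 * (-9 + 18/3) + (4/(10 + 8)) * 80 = 349/9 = 38.78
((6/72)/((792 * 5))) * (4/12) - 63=-63.00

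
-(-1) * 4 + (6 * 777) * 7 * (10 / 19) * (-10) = -171753.89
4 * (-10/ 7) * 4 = -160/ 7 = -22.86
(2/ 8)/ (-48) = -1/ 192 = -0.01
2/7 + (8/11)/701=15478/53977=0.29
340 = 340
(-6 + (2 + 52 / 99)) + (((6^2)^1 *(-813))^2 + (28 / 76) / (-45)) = 2685490597321 / 3135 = 856615820.52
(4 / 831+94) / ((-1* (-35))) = 78118 / 29085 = 2.69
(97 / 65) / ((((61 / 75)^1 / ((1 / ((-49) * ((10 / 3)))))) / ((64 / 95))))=-27936 / 3691415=-0.01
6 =6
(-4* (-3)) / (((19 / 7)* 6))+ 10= 204 / 19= 10.74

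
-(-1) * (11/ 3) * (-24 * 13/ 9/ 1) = -1144/ 9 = -127.11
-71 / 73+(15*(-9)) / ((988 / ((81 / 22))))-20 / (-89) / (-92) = -4801006657 / 3248032216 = -1.48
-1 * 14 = -14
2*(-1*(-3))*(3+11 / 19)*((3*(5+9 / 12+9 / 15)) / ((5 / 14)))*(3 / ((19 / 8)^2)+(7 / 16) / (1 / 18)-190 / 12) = -2917247277 / 342950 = -8506.33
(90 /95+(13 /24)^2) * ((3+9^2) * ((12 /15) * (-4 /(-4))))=95053 /1140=83.38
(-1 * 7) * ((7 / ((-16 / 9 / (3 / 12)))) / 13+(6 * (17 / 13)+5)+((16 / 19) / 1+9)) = -158.29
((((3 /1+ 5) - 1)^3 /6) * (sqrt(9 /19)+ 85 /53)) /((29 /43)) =14749 * sqrt(19) /1102+ 1253665 /9222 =194.28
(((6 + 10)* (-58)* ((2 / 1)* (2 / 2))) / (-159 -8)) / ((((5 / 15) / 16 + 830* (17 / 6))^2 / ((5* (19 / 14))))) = 22568960 / 1655059829801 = 0.00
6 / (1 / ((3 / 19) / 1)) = 18 / 19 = 0.95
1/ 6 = 0.17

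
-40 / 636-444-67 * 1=-81259 / 159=-511.06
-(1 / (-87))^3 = 0.00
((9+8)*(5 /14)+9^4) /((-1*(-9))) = 91939 /126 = 729.67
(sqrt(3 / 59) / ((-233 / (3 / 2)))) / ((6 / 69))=-69*sqrt(177) / 54988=-0.02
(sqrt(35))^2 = 35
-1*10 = -10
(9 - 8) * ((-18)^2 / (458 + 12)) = 162 / 235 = 0.69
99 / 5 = 19.80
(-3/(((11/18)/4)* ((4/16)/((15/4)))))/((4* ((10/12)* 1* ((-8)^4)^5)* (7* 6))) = -81/44387477927363608576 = -0.00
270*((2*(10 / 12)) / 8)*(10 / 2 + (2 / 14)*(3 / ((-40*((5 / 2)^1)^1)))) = 31473 / 112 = 281.01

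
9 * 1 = 9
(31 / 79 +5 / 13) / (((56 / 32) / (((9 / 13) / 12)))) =342 / 13351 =0.03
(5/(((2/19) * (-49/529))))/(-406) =50255/39788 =1.26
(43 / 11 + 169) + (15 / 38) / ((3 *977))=70613707 / 408386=172.91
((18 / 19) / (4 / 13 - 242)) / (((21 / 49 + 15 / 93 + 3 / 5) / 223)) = -28308735 / 38535059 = -0.73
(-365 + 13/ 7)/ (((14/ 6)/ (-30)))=228780/ 49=4668.98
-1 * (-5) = 5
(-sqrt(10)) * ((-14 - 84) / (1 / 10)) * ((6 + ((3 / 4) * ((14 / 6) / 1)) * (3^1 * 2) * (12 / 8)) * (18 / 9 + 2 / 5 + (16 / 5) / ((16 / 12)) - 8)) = -68208 * sqrt(10) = -215692.63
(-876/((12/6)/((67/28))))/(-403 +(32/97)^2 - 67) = 138058257/61896884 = 2.23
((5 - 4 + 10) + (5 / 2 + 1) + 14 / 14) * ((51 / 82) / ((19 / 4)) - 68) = -819485 / 779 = -1051.97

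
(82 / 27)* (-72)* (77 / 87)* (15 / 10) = -25256 / 87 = -290.30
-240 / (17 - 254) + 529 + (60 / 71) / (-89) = 264578109 / 499201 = 530.00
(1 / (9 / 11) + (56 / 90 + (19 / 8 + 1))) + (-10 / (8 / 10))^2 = 58129 / 360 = 161.47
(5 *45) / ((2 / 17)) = 3825 / 2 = 1912.50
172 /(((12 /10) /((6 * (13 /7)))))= 11180 /7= 1597.14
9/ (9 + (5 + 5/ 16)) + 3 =831/ 229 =3.63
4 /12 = 0.33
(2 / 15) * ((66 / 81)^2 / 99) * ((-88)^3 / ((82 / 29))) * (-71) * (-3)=-61738637312 / 1345005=-45902.16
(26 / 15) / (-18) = -13 / 135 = -0.10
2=2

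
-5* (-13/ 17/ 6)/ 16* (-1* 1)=-65/ 1632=-0.04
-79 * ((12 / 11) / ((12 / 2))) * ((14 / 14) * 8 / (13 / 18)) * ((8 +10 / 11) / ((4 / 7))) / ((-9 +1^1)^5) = 243873 / 3221504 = 0.08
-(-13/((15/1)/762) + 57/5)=649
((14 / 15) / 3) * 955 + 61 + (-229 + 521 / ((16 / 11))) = 70171 / 144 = 487.30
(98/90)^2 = 2401/2025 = 1.19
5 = 5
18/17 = 1.06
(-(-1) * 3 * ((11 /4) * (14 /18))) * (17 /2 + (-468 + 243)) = -33341 /24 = -1389.21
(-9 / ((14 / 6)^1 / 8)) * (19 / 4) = -146.57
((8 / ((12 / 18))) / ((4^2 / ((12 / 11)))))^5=59049 / 161051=0.37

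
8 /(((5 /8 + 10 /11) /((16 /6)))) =5632 /405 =13.91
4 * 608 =2432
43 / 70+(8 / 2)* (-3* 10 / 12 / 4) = -66 / 35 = -1.89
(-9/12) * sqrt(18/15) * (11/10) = -33 * sqrt(30)/200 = -0.90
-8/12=-2/3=-0.67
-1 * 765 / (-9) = 85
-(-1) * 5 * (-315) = -1575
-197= -197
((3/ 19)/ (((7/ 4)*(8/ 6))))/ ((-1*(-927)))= 1/ 13699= 0.00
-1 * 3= -3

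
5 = 5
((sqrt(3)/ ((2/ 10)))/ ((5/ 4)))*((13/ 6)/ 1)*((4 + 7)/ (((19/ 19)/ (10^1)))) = 2860*sqrt(3)/ 3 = 1651.22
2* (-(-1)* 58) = 116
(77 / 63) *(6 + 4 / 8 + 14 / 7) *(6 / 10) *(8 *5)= 748 / 3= 249.33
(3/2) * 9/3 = 9/2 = 4.50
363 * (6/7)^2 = 13068/49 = 266.69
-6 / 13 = -0.46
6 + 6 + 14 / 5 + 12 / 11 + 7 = 1259 / 55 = 22.89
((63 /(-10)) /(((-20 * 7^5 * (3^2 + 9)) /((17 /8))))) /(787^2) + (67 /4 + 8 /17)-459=-35739296298982911 /80898510313600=-441.78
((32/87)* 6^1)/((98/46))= 1472/1421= 1.04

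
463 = 463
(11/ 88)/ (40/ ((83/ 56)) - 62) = -83/ 23248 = -0.00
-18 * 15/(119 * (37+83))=-9/476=-0.02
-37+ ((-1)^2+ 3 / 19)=-681 / 19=-35.84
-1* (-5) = 5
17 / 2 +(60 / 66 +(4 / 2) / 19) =3977 / 418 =9.51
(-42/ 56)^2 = 9/ 16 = 0.56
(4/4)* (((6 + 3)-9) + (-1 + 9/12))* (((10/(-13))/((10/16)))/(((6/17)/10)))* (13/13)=340/39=8.72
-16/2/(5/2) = -3.20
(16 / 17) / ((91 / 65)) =80 / 119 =0.67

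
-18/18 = -1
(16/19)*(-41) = -656/19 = -34.53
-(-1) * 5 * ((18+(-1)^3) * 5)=425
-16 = -16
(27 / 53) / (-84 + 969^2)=9 / 16586827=0.00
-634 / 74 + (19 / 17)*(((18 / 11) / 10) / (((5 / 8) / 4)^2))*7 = 37942061 / 864875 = 43.87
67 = 67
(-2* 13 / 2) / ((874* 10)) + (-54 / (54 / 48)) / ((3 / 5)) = -699213 / 8740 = -80.00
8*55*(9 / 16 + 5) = 2447.50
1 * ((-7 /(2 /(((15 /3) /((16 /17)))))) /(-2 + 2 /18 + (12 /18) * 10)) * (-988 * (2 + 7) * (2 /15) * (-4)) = -793611 /43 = -18456.07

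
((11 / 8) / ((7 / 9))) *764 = 18909 / 14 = 1350.64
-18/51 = -0.35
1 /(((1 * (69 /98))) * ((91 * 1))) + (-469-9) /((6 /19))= -1357745 /897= -1513.65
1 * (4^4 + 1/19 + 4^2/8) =4903/19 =258.05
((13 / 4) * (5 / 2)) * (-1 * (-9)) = 585 / 8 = 73.12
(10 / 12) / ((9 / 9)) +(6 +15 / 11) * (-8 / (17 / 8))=-26.89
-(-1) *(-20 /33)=-20 /33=-0.61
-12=-12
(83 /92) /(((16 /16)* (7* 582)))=83 /374808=0.00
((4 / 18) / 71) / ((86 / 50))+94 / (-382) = -1281869 / 5248107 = -0.24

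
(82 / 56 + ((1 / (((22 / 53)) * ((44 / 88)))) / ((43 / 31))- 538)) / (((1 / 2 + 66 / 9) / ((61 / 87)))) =-430652375 / 9025786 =-47.71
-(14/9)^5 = -537824/59049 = -9.11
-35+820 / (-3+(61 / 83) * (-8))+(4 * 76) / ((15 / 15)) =130193 / 737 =176.65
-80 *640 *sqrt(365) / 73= -51200 *sqrt(365) / 73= -13399.65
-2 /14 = -1 /7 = -0.14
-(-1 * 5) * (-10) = -50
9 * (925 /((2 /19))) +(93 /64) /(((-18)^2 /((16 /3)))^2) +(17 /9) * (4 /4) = 6226865797 /78732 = 79089.39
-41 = -41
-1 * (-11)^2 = -121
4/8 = 1/2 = 0.50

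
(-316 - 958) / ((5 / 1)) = -1274 / 5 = -254.80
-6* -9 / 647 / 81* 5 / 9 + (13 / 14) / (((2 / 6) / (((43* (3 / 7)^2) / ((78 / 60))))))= 101410975 / 5991867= 16.92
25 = 25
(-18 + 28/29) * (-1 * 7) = 3458/29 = 119.24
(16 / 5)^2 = 256 / 25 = 10.24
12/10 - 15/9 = -7/15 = -0.47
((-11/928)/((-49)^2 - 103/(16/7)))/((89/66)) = -121/32430265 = -0.00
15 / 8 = 1.88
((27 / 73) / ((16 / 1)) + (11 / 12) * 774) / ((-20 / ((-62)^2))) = -796402803 / 5840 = -136370.34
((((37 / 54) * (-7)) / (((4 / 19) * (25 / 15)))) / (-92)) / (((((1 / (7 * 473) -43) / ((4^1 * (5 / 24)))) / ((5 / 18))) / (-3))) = 81467155 / 33950596608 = 0.00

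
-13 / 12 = -1.08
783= 783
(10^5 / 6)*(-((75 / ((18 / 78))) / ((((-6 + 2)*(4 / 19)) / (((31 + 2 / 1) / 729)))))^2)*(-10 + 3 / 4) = 47054077.56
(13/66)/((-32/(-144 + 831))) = -2977/704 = -4.23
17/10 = 1.70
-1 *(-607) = 607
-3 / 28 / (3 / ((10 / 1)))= -5 / 14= -0.36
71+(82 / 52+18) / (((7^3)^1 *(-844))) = 534401723 / 7526792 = 71.00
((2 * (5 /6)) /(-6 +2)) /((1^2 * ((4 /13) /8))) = -65 /6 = -10.83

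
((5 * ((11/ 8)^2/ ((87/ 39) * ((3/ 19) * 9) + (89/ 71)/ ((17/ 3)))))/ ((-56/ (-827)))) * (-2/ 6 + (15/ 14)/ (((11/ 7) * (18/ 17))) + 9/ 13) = 359037603221/ 8696475648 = 41.29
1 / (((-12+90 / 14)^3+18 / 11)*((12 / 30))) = -3773 / 258534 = -0.01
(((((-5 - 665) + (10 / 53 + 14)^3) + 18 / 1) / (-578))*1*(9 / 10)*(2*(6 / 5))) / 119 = -0.07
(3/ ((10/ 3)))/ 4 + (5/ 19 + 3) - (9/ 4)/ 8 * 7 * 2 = -683/ 1520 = -0.45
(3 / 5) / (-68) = -3 / 340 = -0.01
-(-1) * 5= 5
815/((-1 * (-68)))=11.99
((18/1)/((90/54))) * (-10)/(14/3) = -162/7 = -23.14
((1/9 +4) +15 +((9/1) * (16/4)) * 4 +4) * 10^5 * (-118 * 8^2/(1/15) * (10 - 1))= -17037312000000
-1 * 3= -3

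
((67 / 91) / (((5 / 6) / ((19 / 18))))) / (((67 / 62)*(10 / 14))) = 1178 / 975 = 1.21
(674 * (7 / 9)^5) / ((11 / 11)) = 11327918 / 59049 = 191.84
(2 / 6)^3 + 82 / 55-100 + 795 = 1034344 / 1485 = 696.53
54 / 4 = 27 / 2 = 13.50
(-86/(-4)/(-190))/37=-43/14060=-0.00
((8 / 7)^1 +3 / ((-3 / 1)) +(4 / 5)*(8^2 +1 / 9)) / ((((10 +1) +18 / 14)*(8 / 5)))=16201 / 6192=2.62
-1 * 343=-343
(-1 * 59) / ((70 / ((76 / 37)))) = -2242 / 1295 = -1.73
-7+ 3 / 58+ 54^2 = 168725 / 58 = 2909.05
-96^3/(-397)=2228.55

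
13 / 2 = 6.50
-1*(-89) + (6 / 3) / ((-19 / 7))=88.26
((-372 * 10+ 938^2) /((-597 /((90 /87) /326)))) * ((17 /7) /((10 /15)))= -111705810 /6584711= -16.96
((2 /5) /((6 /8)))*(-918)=-2448 /5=-489.60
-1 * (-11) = 11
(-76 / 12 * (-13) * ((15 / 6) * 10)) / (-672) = -6175 / 2016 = -3.06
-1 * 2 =-2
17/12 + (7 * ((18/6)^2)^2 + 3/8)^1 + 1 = 13675/24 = 569.79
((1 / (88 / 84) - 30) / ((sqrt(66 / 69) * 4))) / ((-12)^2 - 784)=639 * sqrt(506) / 1239040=0.01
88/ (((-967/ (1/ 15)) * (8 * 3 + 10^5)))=-11/ 181356015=-0.00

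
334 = 334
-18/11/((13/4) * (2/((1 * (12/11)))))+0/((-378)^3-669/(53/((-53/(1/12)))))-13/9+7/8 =-95597/113256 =-0.84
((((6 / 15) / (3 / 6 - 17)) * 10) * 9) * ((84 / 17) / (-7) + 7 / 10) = 12 / 935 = 0.01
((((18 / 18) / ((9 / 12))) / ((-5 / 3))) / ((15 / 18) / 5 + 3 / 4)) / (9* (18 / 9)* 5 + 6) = -1 / 110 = -0.01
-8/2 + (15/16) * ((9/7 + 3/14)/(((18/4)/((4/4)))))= -59/16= -3.69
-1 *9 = -9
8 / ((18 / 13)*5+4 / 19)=988 / 881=1.12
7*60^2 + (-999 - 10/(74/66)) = 895107/37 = 24192.08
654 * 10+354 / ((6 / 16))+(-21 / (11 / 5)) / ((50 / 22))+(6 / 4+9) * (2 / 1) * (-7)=7332.80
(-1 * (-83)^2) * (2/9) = -13778/9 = -1530.89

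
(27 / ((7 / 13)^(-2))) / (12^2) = 147 / 2704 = 0.05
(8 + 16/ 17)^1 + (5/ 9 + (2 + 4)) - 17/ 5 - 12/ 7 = 10.38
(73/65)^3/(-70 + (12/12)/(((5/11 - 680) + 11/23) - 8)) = -67622047076/3341695495125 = -0.02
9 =9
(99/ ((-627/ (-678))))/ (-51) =-2.10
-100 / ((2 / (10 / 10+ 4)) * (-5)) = 50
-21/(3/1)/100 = -7/100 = -0.07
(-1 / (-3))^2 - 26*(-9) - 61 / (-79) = 167002 / 711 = 234.88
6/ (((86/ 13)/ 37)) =1443/ 43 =33.56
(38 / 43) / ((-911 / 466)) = -17708 / 39173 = -0.45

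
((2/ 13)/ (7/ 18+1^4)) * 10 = 72/ 65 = 1.11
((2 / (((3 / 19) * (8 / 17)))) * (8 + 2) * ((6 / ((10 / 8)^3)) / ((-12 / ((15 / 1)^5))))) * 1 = -52326000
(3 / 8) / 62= 3 / 496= 0.01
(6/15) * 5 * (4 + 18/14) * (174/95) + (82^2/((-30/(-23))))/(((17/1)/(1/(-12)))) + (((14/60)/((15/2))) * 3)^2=-16671533/2826250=-5.90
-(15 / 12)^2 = -25 / 16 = -1.56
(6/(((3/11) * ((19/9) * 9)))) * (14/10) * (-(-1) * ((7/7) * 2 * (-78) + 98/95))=-2267188/9025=-251.21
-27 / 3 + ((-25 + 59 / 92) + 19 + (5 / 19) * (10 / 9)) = -221291 / 15732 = -14.07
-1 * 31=-31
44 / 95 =0.46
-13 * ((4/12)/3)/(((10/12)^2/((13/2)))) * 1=-13.52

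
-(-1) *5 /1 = 5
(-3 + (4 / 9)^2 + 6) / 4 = 259 / 324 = 0.80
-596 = -596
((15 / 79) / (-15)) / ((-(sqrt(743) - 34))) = -34 / 32627 - sqrt(743) / 32627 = -0.00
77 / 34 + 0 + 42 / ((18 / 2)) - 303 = -30199 / 102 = -296.07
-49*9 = -441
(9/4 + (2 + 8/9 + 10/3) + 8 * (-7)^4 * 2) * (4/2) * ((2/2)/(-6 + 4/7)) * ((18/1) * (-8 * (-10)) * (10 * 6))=-23239120800/19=-1223111621.05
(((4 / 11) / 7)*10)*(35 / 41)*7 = 1400 / 451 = 3.10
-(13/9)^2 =-169/81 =-2.09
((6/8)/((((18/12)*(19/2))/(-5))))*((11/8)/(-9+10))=-55/152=-0.36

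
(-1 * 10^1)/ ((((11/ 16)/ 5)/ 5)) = -4000/ 11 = -363.64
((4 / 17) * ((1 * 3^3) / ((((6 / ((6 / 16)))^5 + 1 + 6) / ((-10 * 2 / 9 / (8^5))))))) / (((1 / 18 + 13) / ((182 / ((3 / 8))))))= -819 / 53620340288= -0.00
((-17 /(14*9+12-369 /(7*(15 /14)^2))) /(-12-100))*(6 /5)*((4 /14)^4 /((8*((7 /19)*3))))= 1615 /1083311992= 0.00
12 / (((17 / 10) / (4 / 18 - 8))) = -2800 / 51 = -54.90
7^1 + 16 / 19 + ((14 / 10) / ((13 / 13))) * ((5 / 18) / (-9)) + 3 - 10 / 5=27083 / 3078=8.80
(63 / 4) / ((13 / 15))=945 / 52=18.17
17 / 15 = 1.13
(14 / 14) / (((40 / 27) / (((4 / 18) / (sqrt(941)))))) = 3 * sqrt(941) / 18820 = 0.00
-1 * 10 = -10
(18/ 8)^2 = 5.06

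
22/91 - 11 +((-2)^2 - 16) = -2071/91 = -22.76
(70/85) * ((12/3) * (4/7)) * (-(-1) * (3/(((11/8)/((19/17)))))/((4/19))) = 69312/3179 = 21.80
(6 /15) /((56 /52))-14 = -477 /35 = -13.63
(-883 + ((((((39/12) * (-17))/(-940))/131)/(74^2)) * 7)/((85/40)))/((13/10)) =-297709913469/438304516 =-679.23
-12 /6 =-2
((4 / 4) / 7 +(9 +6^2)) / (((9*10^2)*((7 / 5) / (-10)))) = -158 / 441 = -0.36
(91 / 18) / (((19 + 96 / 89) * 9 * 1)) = 8099 / 289494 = 0.03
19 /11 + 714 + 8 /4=7895 /11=717.73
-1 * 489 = -489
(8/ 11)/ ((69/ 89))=712/ 759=0.94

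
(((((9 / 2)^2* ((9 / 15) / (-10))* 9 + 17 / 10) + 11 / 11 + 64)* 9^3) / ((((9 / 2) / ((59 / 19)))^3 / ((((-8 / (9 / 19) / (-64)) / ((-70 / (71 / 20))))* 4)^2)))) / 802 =607730221393 / 12732552000000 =0.05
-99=-99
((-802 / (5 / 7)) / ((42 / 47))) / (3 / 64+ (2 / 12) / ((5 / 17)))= -1206208 / 589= -2047.89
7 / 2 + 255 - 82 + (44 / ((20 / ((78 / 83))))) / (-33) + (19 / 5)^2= 792141 / 4150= 190.88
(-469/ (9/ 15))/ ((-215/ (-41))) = -19229/ 129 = -149.06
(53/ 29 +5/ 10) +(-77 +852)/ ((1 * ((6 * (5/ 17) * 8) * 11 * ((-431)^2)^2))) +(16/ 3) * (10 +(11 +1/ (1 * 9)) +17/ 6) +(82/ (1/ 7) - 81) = 2962738826207293951/ 4755361206066768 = 623.03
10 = 10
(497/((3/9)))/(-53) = -28.13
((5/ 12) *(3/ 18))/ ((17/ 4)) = 5/ 306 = 0.02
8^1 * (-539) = -4312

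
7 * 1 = 7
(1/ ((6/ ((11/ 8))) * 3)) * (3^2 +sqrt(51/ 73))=11 * sqrt(3723)/ 10512 +11/ 16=0.75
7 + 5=12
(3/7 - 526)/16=-32.85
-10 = -10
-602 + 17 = -585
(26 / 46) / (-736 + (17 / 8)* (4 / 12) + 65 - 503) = -312 / 647657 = -0.00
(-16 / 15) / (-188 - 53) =16 / 3615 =0.00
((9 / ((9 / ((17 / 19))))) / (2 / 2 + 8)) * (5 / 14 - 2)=-391 / 2394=-0.16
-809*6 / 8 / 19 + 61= 2209 / 76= 29.07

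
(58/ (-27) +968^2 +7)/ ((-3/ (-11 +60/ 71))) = 18241140659/ 5751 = 3171820.67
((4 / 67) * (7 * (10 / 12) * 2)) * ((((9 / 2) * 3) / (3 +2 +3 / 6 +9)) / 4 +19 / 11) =87535 / 64119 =1.37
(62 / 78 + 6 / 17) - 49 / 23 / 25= 1.06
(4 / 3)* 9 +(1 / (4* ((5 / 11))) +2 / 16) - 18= -213 / 40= -5.32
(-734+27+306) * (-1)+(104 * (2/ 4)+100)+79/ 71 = 39342/ 71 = 554.11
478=478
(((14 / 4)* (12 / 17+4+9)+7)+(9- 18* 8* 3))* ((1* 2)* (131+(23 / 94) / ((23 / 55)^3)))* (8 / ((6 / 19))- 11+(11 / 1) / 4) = -5712178681455 / 3381368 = -1689309.97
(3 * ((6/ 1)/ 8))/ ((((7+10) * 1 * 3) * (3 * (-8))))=-1/ 544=-0.00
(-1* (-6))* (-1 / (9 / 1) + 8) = 142 / 3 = 47.33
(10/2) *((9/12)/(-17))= -15/68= -0.22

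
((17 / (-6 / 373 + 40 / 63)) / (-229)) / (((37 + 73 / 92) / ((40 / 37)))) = -245016240 / 71402725097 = -0.00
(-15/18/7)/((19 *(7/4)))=-10/2793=-0.00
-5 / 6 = -0.83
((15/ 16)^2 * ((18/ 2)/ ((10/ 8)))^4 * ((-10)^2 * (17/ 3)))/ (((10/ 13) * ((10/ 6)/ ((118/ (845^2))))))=236904588/ 1373125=172.53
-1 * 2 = -2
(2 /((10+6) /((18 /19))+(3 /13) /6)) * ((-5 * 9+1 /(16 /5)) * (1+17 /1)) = -752895 /7922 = -95.04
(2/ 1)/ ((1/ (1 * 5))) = 10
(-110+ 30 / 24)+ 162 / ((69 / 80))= 79.08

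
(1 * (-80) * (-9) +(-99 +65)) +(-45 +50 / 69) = 44279 / 69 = 641.72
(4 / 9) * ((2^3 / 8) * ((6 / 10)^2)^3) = 324 / 15625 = 0.02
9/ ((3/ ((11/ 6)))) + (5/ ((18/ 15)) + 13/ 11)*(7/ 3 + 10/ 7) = 17755/ 693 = 25.62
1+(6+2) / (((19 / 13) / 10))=1059 / 19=55.74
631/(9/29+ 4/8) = 36598/47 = 778.68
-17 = -17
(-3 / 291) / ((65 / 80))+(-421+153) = -337964 / 1261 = -268.01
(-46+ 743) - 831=-134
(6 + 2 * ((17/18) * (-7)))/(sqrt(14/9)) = -65 * sqrt(14)/42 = -5.79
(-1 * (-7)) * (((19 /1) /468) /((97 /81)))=1197 /5044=0.24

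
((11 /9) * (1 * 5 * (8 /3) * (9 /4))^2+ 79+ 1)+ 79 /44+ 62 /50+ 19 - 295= 997739 /1100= 907.04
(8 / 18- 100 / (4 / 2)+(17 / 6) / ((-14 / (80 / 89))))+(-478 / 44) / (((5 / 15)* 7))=-958519 / 17622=-54.39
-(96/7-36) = 156/7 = 22.29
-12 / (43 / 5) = -60 / 43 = -1.40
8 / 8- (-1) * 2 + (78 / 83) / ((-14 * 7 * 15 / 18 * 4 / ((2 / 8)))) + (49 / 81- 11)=-7.40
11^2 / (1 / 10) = 1210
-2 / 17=-0.12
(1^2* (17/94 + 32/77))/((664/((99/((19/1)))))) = 38853/8301328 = 0.00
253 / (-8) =-253 / 8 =-31.62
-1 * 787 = -787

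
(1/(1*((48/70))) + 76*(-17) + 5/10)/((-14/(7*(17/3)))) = 526337/144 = 3655.12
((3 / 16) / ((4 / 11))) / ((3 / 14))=77 / 32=2.41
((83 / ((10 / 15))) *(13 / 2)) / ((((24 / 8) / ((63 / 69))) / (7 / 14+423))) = 104305.29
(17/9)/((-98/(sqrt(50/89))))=-85 * sqrt(178)/78498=-0.01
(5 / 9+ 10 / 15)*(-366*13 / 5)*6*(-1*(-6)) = -209352 / 5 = -41870.40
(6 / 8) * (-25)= -75 / 4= -18.75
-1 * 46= -46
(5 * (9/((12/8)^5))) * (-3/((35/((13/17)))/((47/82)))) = -9776/43911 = -0.22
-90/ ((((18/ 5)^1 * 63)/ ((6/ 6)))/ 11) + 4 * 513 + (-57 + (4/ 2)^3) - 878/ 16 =979655/ 504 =1943.76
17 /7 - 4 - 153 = -1082 /7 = -154.57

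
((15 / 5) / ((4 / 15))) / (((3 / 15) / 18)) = 2025 / 2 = 1012.50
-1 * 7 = -7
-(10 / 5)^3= -8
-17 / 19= -0.89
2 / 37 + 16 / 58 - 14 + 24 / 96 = -57599 / 4292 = -13.42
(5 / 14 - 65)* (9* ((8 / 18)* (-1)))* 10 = 18100 / 7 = 2585.71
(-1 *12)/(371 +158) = -12/529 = -0.02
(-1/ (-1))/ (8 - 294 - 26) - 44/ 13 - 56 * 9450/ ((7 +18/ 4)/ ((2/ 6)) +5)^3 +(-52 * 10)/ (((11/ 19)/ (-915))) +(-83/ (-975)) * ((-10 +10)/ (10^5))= 1390617142073947/ 1692109848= 821824.39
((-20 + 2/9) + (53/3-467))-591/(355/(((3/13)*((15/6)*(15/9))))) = -470.71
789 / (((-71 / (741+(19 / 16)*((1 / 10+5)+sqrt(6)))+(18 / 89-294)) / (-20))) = 16861606962000*sqrt(6) / 610910928105826489+32801670010503104985 / 610910928105826489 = 53.69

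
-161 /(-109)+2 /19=3277 /2071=1.58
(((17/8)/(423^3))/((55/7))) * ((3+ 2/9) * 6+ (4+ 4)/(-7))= 3247/49953398220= 0.00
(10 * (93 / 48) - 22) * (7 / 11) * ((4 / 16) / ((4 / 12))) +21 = 6951 / 352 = 19.75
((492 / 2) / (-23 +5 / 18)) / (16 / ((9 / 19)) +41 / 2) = -0.20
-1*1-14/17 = -31/17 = -1.82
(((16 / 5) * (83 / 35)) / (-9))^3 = -2342039552 / 3906984375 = -0.60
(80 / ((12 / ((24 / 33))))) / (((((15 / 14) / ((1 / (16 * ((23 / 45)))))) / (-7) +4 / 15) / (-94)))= 921200 / 1991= 462.68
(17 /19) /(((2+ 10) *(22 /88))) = 0.30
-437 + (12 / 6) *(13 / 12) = -2609 / 6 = -434.83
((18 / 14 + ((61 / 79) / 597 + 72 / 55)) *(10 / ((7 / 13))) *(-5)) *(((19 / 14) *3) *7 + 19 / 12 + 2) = -7660139825 / 990423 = -7734.21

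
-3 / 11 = -0.27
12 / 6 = 2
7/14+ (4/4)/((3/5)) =13/6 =2.17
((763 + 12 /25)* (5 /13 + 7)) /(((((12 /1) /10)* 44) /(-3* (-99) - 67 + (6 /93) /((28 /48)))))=3812361032 /155155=24571.31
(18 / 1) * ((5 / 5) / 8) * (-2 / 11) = -9 / 22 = -0.41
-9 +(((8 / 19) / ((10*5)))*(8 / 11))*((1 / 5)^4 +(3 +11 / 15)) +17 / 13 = -976774252 / 127359375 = -7.67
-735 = -735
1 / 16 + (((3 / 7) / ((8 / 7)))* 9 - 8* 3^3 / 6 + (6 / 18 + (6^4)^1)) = 60661 / 48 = 1263.77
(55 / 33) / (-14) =-0.12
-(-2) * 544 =1088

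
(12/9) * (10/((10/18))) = 24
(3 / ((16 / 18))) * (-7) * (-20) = 945 / 2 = 472.50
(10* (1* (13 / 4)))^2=4225 / 4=1056.25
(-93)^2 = 8649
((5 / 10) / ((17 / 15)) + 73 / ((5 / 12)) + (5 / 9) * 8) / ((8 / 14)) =1928717 / 6120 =315.15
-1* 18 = -18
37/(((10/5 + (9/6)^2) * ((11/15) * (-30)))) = -74/187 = -0.40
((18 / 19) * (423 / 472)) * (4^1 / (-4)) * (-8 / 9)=846 / 1121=0.75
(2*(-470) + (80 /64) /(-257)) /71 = -966325 /72988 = -13.24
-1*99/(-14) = 7.07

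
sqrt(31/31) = 1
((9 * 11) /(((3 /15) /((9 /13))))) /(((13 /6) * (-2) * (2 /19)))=-253935 /338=-751.29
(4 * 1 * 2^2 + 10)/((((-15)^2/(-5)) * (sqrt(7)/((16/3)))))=-416 * sqrt(7)/945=-1.16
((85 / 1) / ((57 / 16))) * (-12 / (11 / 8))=-43520 / 209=-208.23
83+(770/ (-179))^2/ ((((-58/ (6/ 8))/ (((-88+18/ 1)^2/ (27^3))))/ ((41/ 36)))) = 9100590488701/ 109735362522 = 82.93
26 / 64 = 13 / 32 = 0.41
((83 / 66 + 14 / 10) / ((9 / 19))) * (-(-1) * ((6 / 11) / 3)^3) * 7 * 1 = 466564 / 1976535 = 0.24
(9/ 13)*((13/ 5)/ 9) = 1/ 5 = 0.20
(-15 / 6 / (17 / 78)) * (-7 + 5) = 390 / 17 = 22.94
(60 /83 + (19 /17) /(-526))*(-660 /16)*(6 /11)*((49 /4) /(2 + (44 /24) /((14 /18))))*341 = -2815584214905 /181093384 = -15547.69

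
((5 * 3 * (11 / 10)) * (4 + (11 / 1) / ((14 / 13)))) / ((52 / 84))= 19701 / 52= 378.87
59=59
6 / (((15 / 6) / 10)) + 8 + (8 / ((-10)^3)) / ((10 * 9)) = 359999 / 11250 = 32.00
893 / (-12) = -893 / 12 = -74.42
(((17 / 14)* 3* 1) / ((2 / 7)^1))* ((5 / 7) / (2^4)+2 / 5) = 12699 / 2240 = 5.67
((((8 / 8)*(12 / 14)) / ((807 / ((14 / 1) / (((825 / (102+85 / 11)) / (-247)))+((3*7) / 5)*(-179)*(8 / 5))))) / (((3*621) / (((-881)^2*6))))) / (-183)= 6692699698664 / 277422450525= 24.12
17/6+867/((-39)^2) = 3451/1014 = 3.40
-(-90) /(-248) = -45 /124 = -0.36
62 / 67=0.93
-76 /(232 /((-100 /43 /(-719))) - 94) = -0.00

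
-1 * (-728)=728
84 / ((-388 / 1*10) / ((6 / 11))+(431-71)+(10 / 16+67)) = -2016 / 160457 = -0.01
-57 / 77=-0.74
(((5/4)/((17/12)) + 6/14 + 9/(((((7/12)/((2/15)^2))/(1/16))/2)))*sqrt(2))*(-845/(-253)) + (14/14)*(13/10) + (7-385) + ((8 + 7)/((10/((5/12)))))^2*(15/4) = -480301/1280 + 29406*sqrt(2)/6545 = -368.88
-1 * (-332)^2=-110224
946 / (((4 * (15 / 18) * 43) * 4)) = 33 / 20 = 1.65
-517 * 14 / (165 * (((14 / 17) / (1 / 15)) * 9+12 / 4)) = -11186 / 29115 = -0.38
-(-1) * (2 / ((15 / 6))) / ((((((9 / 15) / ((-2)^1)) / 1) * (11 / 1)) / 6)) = -16 / 11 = -1.45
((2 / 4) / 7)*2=1 / 7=0.14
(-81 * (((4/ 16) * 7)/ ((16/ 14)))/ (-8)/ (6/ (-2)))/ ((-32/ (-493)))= -652239/ 8192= -79.62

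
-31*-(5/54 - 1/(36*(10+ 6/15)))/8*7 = 2.44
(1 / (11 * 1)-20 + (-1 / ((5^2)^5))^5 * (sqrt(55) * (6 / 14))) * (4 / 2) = -438 / 11-6 * sqrt(55) / 621724893790087662637233734130859375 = -39.82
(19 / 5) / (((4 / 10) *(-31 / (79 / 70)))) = -1501 / 4340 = -0.35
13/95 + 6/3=203/95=2.14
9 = 9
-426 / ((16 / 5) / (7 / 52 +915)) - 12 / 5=-253405767 / 2080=-121829.70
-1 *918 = -918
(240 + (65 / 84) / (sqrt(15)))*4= 13*sqrt(15) / 63 + 960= 960.80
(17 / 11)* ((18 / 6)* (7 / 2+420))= 3927 / 2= 1963.50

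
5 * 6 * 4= 120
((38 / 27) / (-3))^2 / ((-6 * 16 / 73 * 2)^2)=1923769 / 60466176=0.03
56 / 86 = 28 / 43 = 0.65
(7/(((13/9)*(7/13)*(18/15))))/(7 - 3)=1.88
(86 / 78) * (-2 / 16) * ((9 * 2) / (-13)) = 129 / 676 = 0.19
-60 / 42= -10 / 7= -1.43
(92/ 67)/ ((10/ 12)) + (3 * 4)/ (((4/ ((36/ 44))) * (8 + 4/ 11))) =59829/ 30820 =1.94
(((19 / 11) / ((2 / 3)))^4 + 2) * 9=99220617 / 234256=423.56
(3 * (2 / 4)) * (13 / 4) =39 / 8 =4.88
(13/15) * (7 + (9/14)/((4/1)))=5213/840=6.21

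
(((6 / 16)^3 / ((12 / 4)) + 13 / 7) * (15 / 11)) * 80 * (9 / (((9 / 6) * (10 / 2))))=302355 / 1232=245.42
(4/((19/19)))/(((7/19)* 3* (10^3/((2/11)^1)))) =19/28875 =0.00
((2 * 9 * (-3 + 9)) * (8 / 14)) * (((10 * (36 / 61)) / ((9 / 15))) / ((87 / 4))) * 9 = 3110400 / 12383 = 251.18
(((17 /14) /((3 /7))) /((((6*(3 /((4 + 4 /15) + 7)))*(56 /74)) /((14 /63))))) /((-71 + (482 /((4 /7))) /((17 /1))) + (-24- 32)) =-1807117 /268519860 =-0.01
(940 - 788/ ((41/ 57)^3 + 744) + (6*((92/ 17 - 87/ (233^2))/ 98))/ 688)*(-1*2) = -4027158062817145134367/ 2144519371424699864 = -1877.88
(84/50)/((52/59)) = 1239/650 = 1.91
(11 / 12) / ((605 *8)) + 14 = 73921 / 5280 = 14.00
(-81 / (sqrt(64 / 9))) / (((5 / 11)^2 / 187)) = -5498361 / 200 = -27491.80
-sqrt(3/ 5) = -sqrt(15)/ 5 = -0.77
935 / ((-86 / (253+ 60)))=-292655 / 86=-3402.97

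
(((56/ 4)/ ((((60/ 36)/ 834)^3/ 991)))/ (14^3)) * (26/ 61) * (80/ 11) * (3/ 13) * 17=6332799433074624/ 821975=7704369881.17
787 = 787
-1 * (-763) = 763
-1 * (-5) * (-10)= -50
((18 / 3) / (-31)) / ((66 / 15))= -0.04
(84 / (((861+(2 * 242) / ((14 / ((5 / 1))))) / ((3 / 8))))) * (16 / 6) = 588 / 7237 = 0.08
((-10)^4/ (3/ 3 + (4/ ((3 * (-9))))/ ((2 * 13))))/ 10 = 351000/ 349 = 1005.73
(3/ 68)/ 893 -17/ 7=-2.43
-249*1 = -249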